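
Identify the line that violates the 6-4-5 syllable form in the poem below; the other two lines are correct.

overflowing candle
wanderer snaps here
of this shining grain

Line 2

Line 1: overflowing (4), candle (2) → 6 ✓
Line 2: wanderer (3), snaps (1), here (1) → 5 (expected 4)
Line 3: of (1), this (1), shining (2), grain (1) → 5 ✓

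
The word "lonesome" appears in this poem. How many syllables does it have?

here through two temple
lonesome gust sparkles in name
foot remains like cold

2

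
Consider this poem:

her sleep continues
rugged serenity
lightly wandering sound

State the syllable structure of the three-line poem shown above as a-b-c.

Line 1: her (1), sleep (1), continues (3) → 5
Line 2: rugged (2), serenity (4) → 6
Line 3: lightly (2), wandering (3), sound (1) → 6

5-6-6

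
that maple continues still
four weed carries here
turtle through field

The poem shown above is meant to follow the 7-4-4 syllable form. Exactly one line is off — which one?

Line 1: "that maple continues still": 1+2+3+1 = 7 ✓
Line 2: "four weed carries here": 1+1+2+1 = 5 (expected 4)
Line 3: "turtle through field": 2+1+1 = 4 ✓

The second line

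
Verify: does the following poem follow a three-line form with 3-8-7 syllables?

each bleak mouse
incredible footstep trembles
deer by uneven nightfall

Line 1: each (1), bleak (1), mouse (1) → 3 ✓
Line 2: incredible (4), footstep (2), trembles (2) → 8 ✓
Line 3: deer (1), by (1), uneven (3), nightfall (2) → 7 ✓

Yes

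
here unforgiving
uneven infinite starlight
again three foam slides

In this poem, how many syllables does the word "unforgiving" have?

4

"unforgiving" has 4 syllables.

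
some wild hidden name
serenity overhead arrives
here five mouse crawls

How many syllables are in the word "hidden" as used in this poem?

"hidden" has 2 syllables.

2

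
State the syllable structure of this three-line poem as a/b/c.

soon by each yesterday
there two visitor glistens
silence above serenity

6/7/8

Line 1: "soon by each yesterday": 1+1+1+3 = 6
Line 2: "there two visitor glistens": 1+1+3+2 = 7
Line 3: "silence above serenity": 2+2+4 = 8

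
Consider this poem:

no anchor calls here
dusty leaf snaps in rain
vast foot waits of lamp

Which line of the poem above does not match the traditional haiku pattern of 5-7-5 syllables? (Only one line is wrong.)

Line 2

Line 1: "no anchor calls here": 1+2+1+1 = 5 ✓
Line 2: "dusty leaf snaps in rain": 2+1+1+1+1 = 6 (expected 7)
Line 3: "vast foot waits of lamp": 1+1+1+1+1 = 5 ✓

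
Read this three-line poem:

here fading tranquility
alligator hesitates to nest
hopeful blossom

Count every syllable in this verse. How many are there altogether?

Line 1: "here fading tranquility": 1+2+4 = 7
Line 2: "alligator hesitates to nest": 4+3+1+1 = 9
Line 3: "hopeful blossom": 2+2 = 4
Total: 7 + 9 + 4 = 20

20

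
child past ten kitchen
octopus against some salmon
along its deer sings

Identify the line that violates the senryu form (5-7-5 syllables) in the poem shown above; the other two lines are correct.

Line 1: child (1), past (1), ten (1), kitchen (2) → 5 ✓
Line 2: octopus (3), against (2), some (1), salmon (2) → 8 (expected 7)
Line 3: along (2), its (1), deer (1), sings (1) → 5 ✓

Line 2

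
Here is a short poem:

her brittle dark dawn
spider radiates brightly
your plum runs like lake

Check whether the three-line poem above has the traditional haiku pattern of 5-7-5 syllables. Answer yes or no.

Line 1: her(1) + brittle(2) + dark(1) + dawn(1) = 5 ✓
Line 2: spider(2) + radiates(3) + brightly(2) = 7 ✓
Line 3: your(1) + plum(1) + runs(1) + like(1) + lake(1) = 5 ✓

Yes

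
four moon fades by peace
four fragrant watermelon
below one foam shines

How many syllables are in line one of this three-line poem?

Line one: four(1) + moon(1) + fades(1) + by(1) + peace(1) = 5

5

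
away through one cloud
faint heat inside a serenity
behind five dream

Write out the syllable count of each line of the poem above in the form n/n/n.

Line 1: "away through one cloud": 2+1+1+1 = 5
Line 2: "faint heat inside a serenity": 1+1+2+1+4 = 9
Line 3: "behind five dream": 2+1+1 = 4

5/9/4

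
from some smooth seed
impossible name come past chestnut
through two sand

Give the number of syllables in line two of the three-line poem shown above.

9

Line two: impossible (4), name (1), come (1), past (1), chestnut (2) → 9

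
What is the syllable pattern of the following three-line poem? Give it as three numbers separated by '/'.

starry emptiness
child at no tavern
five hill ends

Line 1: starry (2), emptiness (3) → 5
Line 2: child (1), at (1), no (1), tavern (2) → 5
Line 3: five (1), hill (1), ends (1) → 3

5/5/3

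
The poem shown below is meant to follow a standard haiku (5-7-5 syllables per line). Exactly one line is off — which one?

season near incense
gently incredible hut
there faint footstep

The third line

Line 1: "season near incense": 2+1+2 = 5 ✓
Line 2: "gently incredible hut": 2+4+1 = 7 ✓
Line 3: "there faint footstep": 1+1+2 = 4 (expected 5)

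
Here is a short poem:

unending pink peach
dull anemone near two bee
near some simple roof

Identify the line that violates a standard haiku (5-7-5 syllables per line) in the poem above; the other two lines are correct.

The second line

Line 1: "unending pink peach": 3+1+1 = 5 ✓
Line 2: "dull anemone near two bee": 1+4+1+1+1 = 8 (expected 7)
Line 3: "near some simple roof": 1+1+2+1 = 5 ✓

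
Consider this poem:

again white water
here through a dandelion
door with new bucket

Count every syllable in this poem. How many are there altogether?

Line 1: again (2), white (1), water (2) → 5
Line 2: here (1), through (1), a (1), dandelion (4) → 7
Line 3: door (1), with (1), new (1), bucket (2) → 5
Total: 5 + 7 + 5 = 17

17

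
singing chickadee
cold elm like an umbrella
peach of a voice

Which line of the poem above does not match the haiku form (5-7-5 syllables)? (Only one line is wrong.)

Line 1: "singing chickadee": 2+3 = 5 ✓
Line 2: "cold elm like an umbrella": 1+1+1+1+3 = 7 ✓
Line 3: "peach of a voice": 1+1+1+1 = 4 (expected 5)

The third line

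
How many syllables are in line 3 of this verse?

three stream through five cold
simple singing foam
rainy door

3

Line 3: "rainy door": 2+1 = 3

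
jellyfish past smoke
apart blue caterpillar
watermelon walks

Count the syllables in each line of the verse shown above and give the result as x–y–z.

5–7–5

Line 1: jellyfish (3), past (1), smoke (1) → 5
Line 2: apart (2), blue (1), caterpillar (4) → 7
Line 3: watermelon (4), walks (1) → 5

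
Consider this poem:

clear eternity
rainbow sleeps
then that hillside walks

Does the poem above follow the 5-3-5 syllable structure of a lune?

Yes

Line 1: clear (1), eternity (4) → 5 ✓
Line 2: rainbow (2), sleeps (1) → 3 ✓
Line 3: then (1), that (1), hillside (2), walks (1) → 5 ✓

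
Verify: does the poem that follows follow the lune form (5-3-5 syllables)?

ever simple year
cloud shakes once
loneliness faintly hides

Line 1: ever(2) + simple(2) + year(1) = 5 ✓
Line 2: cloud(1) + shakes(1) + once(1) = 3 ✓
Line 3: loneliness(3) + faintly(2) + hides(1) = 6 (expected 5)

No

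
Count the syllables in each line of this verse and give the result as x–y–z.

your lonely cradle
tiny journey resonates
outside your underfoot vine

Line 1: your(1) + lonely(2) + cradle(2) = 5
Line 2: tiny(2) + journey(2) + resonates(3) = 7
Line 3: outside(2) + your(1) + underfoot(3) + vine(1) = 7

5–7–7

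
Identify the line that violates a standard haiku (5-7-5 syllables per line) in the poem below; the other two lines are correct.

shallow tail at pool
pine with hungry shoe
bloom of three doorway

Line 1: shallow (2), tail (1), at (1), pool (1) → 5 ✓
Line 2: pine (1), with (1), hungry (2), shoe (1) → 5 (expected 7)
Line 3: bloom (1), of (1), three (1), doorway (2) → 5 ✓

The second line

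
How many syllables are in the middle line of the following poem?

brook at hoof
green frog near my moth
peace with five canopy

The middle line: green(1) + frog(1) + near(1) + my(1) + moth(1) = 5

5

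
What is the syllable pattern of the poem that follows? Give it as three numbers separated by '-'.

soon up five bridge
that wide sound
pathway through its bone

Line 1: "soon up five bridge": 1+1+1+1 = 4
Line 2: "that wide sound": 1+1+1 = 3
Line 3: "pathway through its bone": 2+1+1+1 = 5

4-3-5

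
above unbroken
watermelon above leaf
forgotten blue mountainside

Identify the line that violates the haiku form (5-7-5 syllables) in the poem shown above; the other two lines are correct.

The third line

Line 1: "above unbroken": 2+3 = 5 ✓
Line 2: "watermelon above leaf": 4+2+1 = 7 ✓
Line 3: "forgotten blue mountainside": 3+1+3 = 7 (expected 5)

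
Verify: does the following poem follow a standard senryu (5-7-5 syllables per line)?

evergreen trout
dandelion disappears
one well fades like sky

No

Line 1: "evergreen trout": 3+1 = 4 (expected 5)
Line 2: "dandelion disappears": 4+3 = 7 ✓
Line 3: "one well fades like sky": 1+1+1+1+1 = 5 ✓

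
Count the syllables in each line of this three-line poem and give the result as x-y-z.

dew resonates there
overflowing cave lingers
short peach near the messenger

5-7-7

Line 1: "dew resonates there": 1+3+1 = 5
Line 2: "overflowing cave lingers": 4+1+2 = 7
Line 3: "short peach near the messenger": 1+1+1+1+3 = 7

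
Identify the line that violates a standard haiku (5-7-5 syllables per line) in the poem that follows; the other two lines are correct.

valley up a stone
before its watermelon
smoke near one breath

Line 1: valley (2), up (1), a (1), stone (1) → 5 ✓
Line 2: before (2), its (1), watermelon (4) → 7 ✓
Line 3: smoke (1), near (1), one (1), breath (1) → 4 (expected 5)

The third line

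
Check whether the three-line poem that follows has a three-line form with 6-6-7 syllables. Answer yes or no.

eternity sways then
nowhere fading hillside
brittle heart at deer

No

Line 1: eternity(4) + sways(1) + then(1) = 6 ✓
Line 2: nowhere(2) + fading(2) + hillside(2) = 6 ✓
Line 3: brittle(2) + heart(1) + at(1) + deer(1) = 5 (expected 7)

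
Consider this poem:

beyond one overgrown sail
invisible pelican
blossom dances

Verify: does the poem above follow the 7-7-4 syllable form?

Line 1: beyond (2), one (1), overgrown (3), sail (1) → 7 ✓
Line 2: invisible (4), pelican (3) → 7 ✓
Line 3: blossom (2), dances (2) → 4 ✓

Yes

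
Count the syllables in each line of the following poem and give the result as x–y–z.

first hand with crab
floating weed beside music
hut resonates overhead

4–7–7

Line 1: "first hand with crab": 1+1+1+1 = 4
Line 2: "floating weed beside music": 2+1+2+2 = 7
Line 3: "hut resonates overhead": 1+3+3 = 7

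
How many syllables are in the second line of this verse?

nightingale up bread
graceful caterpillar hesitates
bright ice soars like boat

The second line: graceful (2), caterpillar (4), hesitates (3) → 9

9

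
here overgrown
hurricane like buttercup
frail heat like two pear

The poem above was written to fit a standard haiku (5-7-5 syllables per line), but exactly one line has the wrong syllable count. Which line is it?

Line 1: here (1), overgrown (3) → 4 (expected 5)
Line 2: hurricane (3), like (1), buttercup (3) → 7 ✓
Line 3: frail (1), heat (1), like (1), two (1), pear (1) → 5 ✓

Line 1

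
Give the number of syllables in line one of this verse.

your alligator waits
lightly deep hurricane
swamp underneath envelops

Line one: "your alligator waits": 1+4+1 = 6

6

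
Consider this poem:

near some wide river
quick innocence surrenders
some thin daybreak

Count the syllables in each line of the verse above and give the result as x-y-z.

5-7-4

Line 1: "near some wide river": 1+1+1+2 = 5
Line 2: "quick innocence surrenders": 1+3+3 = 7
Line 3: "some thin daybreak": 1+1+2 = 4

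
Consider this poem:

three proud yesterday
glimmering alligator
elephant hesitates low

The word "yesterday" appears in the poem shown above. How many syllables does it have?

"yesterday" has 3 syllables.

3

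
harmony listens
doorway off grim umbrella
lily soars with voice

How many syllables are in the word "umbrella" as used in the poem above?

3

"umbrella" has 3 syllables.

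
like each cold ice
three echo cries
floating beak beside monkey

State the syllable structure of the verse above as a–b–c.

4–4–7

Line 1: like(1) + each(1) + cold(1) + ice(1) = 4
Line 2: three(1) + echo(2) + cries(1) = 4
Line 3: floating(2) + beak(1) + beside(2) + monkey(2) = 7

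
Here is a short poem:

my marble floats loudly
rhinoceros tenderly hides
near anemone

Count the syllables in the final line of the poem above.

The final line: near(1) + anemone(4) = 5

5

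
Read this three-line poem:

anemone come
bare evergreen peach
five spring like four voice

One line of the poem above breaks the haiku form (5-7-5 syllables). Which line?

The second line

Line 1: anemone (4), come (1) → 5 ✓
Line 2: bare (1), evergreen (3), peach (1) → 5 (expected 7)
Line 3: five (1), spring (1), like (1), four (1), voice (1) → 5 ✓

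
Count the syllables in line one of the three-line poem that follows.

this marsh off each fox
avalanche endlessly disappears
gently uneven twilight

5

Line one: this (1), marsh (1), off (1), each (1), fox (1) → 5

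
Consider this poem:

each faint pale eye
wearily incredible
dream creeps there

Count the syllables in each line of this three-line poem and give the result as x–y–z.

4–7–3

Line 1: each (1), faint (1), pale (1), eye (1) → 4
Line 2: wearily (3), incredible (4) → 7
Line 3: dream (1), creeps (1), there (1) → 3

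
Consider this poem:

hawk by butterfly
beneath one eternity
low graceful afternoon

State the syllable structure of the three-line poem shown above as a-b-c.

Line 1: hawk(1) + by(1) + butterfly(3) = 5
Line 2: beneath(2) + one(1) + eternity(4) = 7
Line 3: low(1) + graceful(2) + afternoon(3) = 6

5-7-6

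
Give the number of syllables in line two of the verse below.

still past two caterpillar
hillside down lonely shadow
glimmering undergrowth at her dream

Line two: hillside (2), down (1), lonely (2), shadow (2) → 7

7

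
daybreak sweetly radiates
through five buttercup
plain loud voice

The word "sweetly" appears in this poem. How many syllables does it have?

2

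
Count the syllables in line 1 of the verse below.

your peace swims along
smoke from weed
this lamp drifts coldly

5

Line 1: your (1), peace (1), swims (1), along (2) → 5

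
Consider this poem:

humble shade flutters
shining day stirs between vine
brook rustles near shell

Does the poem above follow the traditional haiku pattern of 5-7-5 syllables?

Yes

Line 1: "humble shade flutters": 2+1+2 = 5 ✓
Line 2: "shining day stirs between vine": 2+1+1+2+1 = 7 ✓
Line 3: "brook rustles near shell": 1+2+1+1 = 5 ✓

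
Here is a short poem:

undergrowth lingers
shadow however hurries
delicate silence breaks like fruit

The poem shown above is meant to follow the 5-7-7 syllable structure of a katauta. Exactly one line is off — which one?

Line 1: "undergrowth lingers": 3+2 = 5 ✓
Line 2: "shadow however hurries": 2+3+2 = 7 ✓
Line 3: "delicate silence breaks like fruit": 3+2+1+1+1 = 8 (expected 7)

The third line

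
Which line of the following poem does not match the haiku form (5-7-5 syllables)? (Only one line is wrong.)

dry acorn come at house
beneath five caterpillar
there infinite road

Line 1: dry (1), acorn (2), come (1), at (1), house (1) → 6 (expected 5)
Line 2: beneath (2), five (1), caterpillar (4) → 7 ✓
Line 3: there (1), infinite (3), road (1) → 5 ✓

The first line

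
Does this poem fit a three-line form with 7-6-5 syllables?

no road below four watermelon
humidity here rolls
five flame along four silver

No

Line 1: no (1), road (1), below (2), four (1), watermelon (4) → 9 (expected 7)
Line 2: humidity (4), here (1), rolls (1) → 6 ✓
Line 3: five (1), flame (1), along (2), four (1), silver (2) → 7 (expected 5)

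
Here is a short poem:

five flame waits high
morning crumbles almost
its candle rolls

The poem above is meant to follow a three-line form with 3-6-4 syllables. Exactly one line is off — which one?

Line 1: "five flame waits high": 1+1+1+1 = 4 (expected 3)
Line 2: "morning crumbles almost": 2+2+2 = 6 ✓
Line 3: "its candle rolls": 1+2+1 = 4 ✓

The first line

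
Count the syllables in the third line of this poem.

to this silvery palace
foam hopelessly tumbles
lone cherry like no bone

The third line: lone(1) + cherry(2) + like(1) + no(1) + bone(1) = 6

6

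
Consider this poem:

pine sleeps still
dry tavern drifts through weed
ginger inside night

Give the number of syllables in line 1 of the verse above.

Line 1: "pine sleeps still": 1+1+1 = 3

3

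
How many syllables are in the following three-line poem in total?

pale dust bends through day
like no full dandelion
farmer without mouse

Line 1: "pale dust bends through day": 1+1+1+1+1 = 5
Line 2: "like no full dandelion": 1+1+1+4 = 7
Line 3: "farmer without mouse": 2+2+1 = 5
Total: 5 + 7 + 5 = 17

17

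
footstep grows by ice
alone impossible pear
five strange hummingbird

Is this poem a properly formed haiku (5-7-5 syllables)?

Yes

Line 1: footstep (2), grows (1), by (1), ice (1) → 5 ✓
Line 2: alone (2), impossible (4), pear (1) → 7 ✓
Line 3: five (1), strange (1), hummingbird (3) → 5 ✓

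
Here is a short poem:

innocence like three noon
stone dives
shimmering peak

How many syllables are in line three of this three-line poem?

4

Line three: "shimmering peak": 3+1 = 4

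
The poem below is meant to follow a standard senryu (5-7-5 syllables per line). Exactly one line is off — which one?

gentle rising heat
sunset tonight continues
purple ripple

The third line

Line 1: "gentle rising heat": 2+2+1 = 5 ✓
Line 2: "sunset tonight continues": 2+2+3 = 7 ✓
Line 3: "purple ripple": 2+2 = 4 (expected 5)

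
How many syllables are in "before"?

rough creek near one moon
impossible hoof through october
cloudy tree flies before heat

2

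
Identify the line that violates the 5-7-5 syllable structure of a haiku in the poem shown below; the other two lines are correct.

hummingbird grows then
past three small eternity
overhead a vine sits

The third line

Line 1: hummingbird (3), grows (1), then (1) → 5 ✓
Line 2: past (1), three (1), small (1), eternity (4) → 7 ✓
Line 3: overhead (3), a (1), vine (1), sits (1) → 6 (expected 5)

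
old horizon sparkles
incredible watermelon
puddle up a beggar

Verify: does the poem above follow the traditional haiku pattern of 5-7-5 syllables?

Line 1: old(1) + horizon(3) + sparkles(2) = 6 (expected 5)
Line 2: incredible(4) + watermelon(4) = 8 (expected 7)
Line 3: puddle(2) + up(1) + a(1) + beggar(2) = 6 (expected 5)

No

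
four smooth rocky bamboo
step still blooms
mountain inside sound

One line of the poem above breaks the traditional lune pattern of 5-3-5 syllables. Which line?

The first line

Line 1: "four smooth rocky bamboo": 1+1+2+2 = 6 (expected 5)
Line 2: "step still blooms": 1+1+1 = 3 ✓
Line 3: "mountain inside sound": 2+2+1 = 5 ✓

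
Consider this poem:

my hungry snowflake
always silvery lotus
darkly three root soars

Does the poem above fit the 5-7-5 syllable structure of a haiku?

Line 1: my(1) + hungry(2) + snowflake(2) = 5 ✓
Line 2: always(2) + silvery(3) + lotus(2) = 7 ✓
Line 3: darkly(2) + three(1) + root(1) + soars(1) = 5 ✓

Yes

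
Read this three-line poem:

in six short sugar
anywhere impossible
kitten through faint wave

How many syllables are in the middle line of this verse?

The middle line: anywhere (3), impossible (4) → 7

7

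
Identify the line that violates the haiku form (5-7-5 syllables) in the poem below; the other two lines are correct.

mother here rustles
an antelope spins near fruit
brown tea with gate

Line 3

Line 1: mother (2), here (1), rustles (2) → 5 ✓
Line 2: an (1), antelope (3), spins (1), near (1), fruit (1) → 7 ✓
Line 3: brown (1), tea (1), with (1), gate (1) → 4 (expected 5)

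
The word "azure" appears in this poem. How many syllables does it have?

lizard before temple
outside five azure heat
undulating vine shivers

2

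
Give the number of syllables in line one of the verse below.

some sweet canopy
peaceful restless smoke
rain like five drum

Line one: some (1), sweet (1), canopy (3) → 5

5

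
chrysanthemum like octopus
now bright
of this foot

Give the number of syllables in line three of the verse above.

3

Line three: "of this foot": 1+1+1 = 3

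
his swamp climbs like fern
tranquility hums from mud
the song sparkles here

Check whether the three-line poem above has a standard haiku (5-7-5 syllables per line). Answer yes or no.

Line 1: his (1), swamp (1), climbs (1), like (1), fern (1) → 5 ✓
Line 2: tranquility (4), hums (1), from (1), mud (1) → 7 ✓
Line 3: the (1), song (1), sparkles (2), here (1) → 5 ✓

Yes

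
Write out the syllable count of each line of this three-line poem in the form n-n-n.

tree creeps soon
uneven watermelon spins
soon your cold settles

3-8-5

Line 1: tree (1), creeps (1), soon (1) → 3
Line 2: uneven (3), watermelon (4), spins (1) → 8
Line 3: soon (1), your (1), cold (1), settles (2) → 5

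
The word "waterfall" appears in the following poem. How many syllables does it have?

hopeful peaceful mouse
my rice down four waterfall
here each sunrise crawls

3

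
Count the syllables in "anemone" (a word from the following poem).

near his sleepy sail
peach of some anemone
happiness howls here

4

"anemone" has 4 syllables.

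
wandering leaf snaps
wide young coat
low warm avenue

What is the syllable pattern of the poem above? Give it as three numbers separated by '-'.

5-3-5

Line 1: wandering(3) + leaf(1) + snaps(1) = 5
Line 2: wide(1) + young(1) + coat(1) = 3
Line 3: low(1) + warm(1) + avenue(3) = 5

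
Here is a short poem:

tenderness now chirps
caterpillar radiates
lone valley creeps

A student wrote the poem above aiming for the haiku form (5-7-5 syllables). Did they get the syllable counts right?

No

Line 1: tenderness(3) + now(1) + chirps(1) = 5 ✓
Line 2: caterpillar(4) + radiates(3) = 7 ✓
Line 3: lone(1) + valley(2) + creeps(1) = 4 (expected 5)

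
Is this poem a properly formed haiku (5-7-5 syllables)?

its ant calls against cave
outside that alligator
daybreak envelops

Line 1: its (1), ant (1), calls (1), against (2), cave (1) → 6 (expected 5)
Line 2: outside (2), that (1), alligator (4) → 7 ✓
Line 3: daybreak (2), envelops (3) → 5 ✓

No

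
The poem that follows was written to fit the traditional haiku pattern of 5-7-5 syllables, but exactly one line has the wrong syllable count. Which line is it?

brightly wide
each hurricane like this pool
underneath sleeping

Line 1

Line 1: brightly(2) + wide(1) = 3 (expected 5)
Line 2: each(1) + hurricane(3) + like(1) + this(1) + pool(1) = 7 ✓
Line 3: underneath(3) + sleeping(2) = 5 ✓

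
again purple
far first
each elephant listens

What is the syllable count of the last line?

The last line: each (1), elephant (3), listens (2) → 6

6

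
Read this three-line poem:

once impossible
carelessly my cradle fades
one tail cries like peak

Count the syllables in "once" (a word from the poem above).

1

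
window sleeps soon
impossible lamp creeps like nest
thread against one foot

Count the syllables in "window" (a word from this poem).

"window" has 2 syllables.

2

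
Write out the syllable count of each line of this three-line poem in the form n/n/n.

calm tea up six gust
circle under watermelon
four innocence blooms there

5/8/6

Line 1: "calm tea up six gust": 1+1+1+1+1 = 5
Line 2: "circle under watermelon": 2+2+4 = 8
Line 3: "four innocence blooms there": 1+3+1+1 = 6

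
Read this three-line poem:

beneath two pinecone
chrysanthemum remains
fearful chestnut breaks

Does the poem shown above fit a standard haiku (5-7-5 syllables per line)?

No

Line 1: beneath (2), two (1), pinecone (2) → 5 ✓
Line 2: chrysanthemum (4), remains (2) → 6 (expected 7)
Line 3: fearful (2), chestnut (2), breaks (1) → 5 ✓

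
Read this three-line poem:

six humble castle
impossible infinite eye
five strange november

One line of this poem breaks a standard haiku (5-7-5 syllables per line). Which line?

Line 1: six(1) + humble(2) + castle(2) = 5 ✓
Line 2: impossible(4) + infinite(3) + eye(1) = 8 (expected 7)
Line 3: five(1) + strange(1) + november(3) = 5 ✓

Line 2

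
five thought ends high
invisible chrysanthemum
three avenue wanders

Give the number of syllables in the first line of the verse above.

4

The first line: "five thought ends high": 1+1+1+1 = 4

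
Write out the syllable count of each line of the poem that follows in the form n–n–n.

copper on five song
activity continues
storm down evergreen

Line 1: copper (2), on (1), five (1), song (1) → 5
Line 2: activity (4), continues (3) → 7
Line 3: storm (1), down (1), evergreen (3) → 5

5–7–5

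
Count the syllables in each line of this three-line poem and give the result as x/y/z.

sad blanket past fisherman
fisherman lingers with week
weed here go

Line 1: sad(1) + blanket(2) + past(1) + fisherman(3) = 7
Line 2: fisherman(3) + lingers(2) + with(1) + week(1) = 7
Line 3: weed(1) + here(1) + go(1) = 3

7/7/3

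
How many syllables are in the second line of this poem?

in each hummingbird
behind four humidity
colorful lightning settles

The second line: behind(2) + four(1) + humidity(4) = 7

7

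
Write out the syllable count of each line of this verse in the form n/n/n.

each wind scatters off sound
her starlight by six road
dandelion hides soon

6/6/6

Line 1: each(1) + wind(1) + scatters(2) + off(1) + sound(1) = 6
Line 2: her(1) + starlight(2) + by(1) + six(1) + road(1) = 6
Line 3: dandelion(4) + hides(1) + soon(1) = 6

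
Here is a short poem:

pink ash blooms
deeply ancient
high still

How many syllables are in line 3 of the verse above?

2

Line 3: high(1) + still(1) = 2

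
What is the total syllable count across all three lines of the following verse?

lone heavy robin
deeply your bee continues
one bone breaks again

Line 1: lone(1) + heavy(2) + robin(2) = 5
Line 2: deeply(2) + your(1) + bee(1) + continues(3) = 7
Line 3: one(1) + bone(1) + breaks(1) + again(2) = 5
Total: 5 + 7 + 5 = 17

17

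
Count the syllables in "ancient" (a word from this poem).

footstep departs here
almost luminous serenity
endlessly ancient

"ancient" has 2 syllables.

2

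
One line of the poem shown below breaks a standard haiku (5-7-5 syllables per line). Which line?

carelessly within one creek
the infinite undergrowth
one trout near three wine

Line 1: "carelessly within one creek": 3+2+1+1 = 7 (expected 5)
Line 2: "the infinite undergrowth": 1+3+3 = 7 ✓
Line 3: "one trout near three wine": 1+1+1+1+1 = 5 ✓

Line 1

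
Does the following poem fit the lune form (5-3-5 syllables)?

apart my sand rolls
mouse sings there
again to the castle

No

Line 1: apart (2), my (1), sand (1), rolls (1) → 5 ✓
Line 2: mouse (1), sings (1), there (1) → 3 ✓
Line 3: again (2), to (1), the (1), castle (2) → 6 (expected 5)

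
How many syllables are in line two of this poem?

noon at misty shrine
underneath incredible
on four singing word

Line two: underneath (3), incredible (4) → 7

7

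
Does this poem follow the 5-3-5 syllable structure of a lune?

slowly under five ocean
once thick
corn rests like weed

No

Line 1: slowly (2), under (2), five (1), ocean (2) → 7 (expected 5)
Line 2: once (1), thick (1) → 2 (expected 3)
Line 3: corn (1), rests (1), like (1), weed (1) → 4 (expected 5)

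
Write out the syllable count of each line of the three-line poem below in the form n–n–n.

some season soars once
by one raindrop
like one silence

5–4–4

Line 1: "some season soars once": 1+2+1+1 = 5
Line 2: "by one raindrop": 1+1+2 = 4
Line 3: "like one silence": 1+1+2 = 4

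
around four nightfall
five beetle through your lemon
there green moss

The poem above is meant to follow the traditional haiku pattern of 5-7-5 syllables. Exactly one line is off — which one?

Line 1: "around four nightfall": 2+1+2 = 5 ✓
Line 2: "five beetle through your lemon": 1+2+1+1+2 = 7 ✓
Line 3: "there green moss": 1+1+1 = 3 (expected 5)

The third line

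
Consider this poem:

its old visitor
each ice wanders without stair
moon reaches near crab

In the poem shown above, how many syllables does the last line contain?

The last line: "moon reaches near crab": 1+2+1+1 = 5

5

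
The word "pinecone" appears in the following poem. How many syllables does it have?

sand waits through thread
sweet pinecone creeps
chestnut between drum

2

"pinecone" has 2 syllables.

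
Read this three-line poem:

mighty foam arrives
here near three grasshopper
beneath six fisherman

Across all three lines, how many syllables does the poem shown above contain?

17

Line 1: mighty (2), foam (1), arrives (2) → 5
Line 2: here (1), near (1), three (1), grasshopper (3) → 6
Line 3: beneath (2), six (1), fisherman (3) → 6
Total: 5 + 6 + 6 = 17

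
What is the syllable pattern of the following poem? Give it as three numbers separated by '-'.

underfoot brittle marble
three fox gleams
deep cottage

7-3-3

Line 1: "underfoot brittle marble": 3+2+2 = 7
Line 2: "three fox gleams": 1+1+1 = 3
Line 3: "deep cottage": 1+2 = 3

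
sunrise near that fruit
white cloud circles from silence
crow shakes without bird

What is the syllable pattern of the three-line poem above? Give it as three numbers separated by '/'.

Line 1: sunrise (2), near (1), that (1), fruit (1) → 5
Line 2: white (1), cloud (1), circles (2), from (1), silence (2) → 7
Line 3: crow (1), shakes (1), without (2), bird (1) → 5

5/7/5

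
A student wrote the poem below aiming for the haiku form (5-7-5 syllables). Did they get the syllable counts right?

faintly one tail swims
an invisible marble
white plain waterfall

Line 1: faintly(2) + one(1) + tail(1) + swims(1) = 5 ✓
Line 2: an(1) + invisible(4) + marble(2) = 7 ✓
Line 3: white(1) + plain(1) + waterfall(3) = 5 ✓

Yes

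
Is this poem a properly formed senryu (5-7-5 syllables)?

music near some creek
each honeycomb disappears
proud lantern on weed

Line 1: music (2), near (1), some (1), creek (1) → 5 ✓
Line 2: each (1), honeycomb (3), disappears (3) → 7 ✓
Line 3: proud (1), lantern (2), on (1), weed (1) → 5 ✓

Yes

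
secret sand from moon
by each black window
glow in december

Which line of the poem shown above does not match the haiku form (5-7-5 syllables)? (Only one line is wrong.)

Line 2

Line 1: secret (2), sand (1), from (1), moon (1) → 5 ✓
Line 2: by (1), each (1), black (1), window (2) → 5 (expected 7)
Line 3: glow (1), in (1), december (3) → 5 ✓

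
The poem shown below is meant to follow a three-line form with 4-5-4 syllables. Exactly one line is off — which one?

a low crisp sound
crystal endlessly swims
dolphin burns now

Line 1: a (1), low (1), crisp (1), sound (1) → 4 ✓
Line 2: crystal (2), endlessly (3), swims (1) → 6 (expected 5)
Line 3: dolphin (2), burns (1), now (1) → 4 ✓

The second line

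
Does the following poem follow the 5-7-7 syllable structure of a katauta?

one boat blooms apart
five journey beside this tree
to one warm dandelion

Yes

Line 1: one (1), boat (1), blooms (1), apart (2) → 5 ✓
Line 2: five (1), journey (2), beside (2), this (1), tree (1) → 7 ✓
Line 3: to (1), one (1), warm (1), dandelion (4) → 7 ✓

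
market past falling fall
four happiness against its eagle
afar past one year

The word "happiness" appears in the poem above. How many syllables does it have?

3

"happiness" has 3 syllables.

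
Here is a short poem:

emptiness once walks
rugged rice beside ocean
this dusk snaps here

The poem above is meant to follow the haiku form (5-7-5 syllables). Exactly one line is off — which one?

Line 1: emptiness(3) + once(1) + walks(1) = 5 ✓
Line 2: rugged(2) + rice(1) + beside(2) + ocean(2) = 7 ✓
Line 3: this(1) + dusk(1) + snaps(1) + here(1) = 4 (expected 5)

The third line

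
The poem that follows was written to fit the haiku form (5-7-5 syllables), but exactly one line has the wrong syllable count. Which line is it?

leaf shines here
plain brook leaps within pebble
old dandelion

The first line

Line 1: "leaf shines here": 1+1+1 = 3 (expected 5)
Line 2: "plain brook leaps within pebble": 1+1+1+2+2 = 7 ✓
Line 3: "old dandelion": 1+4 = 5 ✓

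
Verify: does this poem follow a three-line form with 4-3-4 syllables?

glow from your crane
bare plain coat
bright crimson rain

Line 1: "glow from your crane": 1+1+1+1 = 4 ✓
Line 2: "bare plain coat": 1+1+1 = 3 ✓
Line 3: "bright crimson rain": 1+2+1 = 4 ✓

Yes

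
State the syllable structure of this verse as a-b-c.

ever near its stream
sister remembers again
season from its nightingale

Line 1: "ever near its stream": 2+1+1+1 = 5
Line 2: "sister remembers again": 2+3+2 = 7
Line 3: "season from its nightingale": 2+1+1+3 = 7

5-7-7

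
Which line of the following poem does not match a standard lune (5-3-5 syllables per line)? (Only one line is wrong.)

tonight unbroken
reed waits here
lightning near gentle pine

The third line

Line 1: "tonight unbroken": 2+3 = 5 ✓
Line 2: "reed waits here": 1+1+1 = 3 ✓
Line 3: "lightning near gentle pine": 2+1+2+1 = 6 (expected 5)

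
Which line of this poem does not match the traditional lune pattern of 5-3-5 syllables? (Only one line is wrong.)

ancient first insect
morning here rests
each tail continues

The second line

Line 1: "ancient first insect": 2+1+2 = 5 ✓
Line 2: "morning here rests": 2+1+1 = 4 (expected 3)
Line 3: "each tail continues": 1+1+3 = 5 ✓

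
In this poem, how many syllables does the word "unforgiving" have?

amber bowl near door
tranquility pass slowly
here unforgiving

"unforgiving" has 4 syllables.

4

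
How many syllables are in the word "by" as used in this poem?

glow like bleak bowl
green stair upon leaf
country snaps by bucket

1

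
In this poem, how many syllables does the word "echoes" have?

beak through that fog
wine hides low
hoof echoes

2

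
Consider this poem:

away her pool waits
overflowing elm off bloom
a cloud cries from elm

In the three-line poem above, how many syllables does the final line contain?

5

The final line: a (1), cloud (1), cries (1), from (1), elm (1) → 5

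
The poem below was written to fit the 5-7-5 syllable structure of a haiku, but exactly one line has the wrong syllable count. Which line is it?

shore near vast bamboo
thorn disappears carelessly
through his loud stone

Line 1: "shore near vast bamboo": 1+1+1+2 = 5 ✓
Line 2: "thorn disappears carelessly": 1+3+3 = 7 ✓
Line 3: "through his loud stone": 1+1+1+1 = 4 (expected 5)

Line 3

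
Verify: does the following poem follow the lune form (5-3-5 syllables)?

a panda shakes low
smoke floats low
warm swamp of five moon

Line 1: a (1), panda (2), shakes (1), low (1) → 5 ✓
Line 2: smoke (1), floats (1), low (1) → 3 ✓
Line 3: warm (1), swamp (1), of (1), five (1), moon (1) → 5 ✓

Yes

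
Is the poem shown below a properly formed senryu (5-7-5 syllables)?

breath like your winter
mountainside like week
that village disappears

No

Line 1: breath(1) + like(1) + your(1) + winter(2) = 5 ✓
Line 2: mountainside(3) + like(1) + week(1) = 5 (expected 7)
Line 3: that(1) + village(2) + disappears(3) = 6 (expected 5)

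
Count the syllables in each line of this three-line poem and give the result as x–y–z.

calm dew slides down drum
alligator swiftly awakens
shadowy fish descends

Line 1: calm(1) + dew(1) + slides(1) + down(1) + drum(1) = 5
Line 2: alligator(4) + swiftly(2) + awakens(3) = 9
Line 3: shadowy(3) + fish(1) + descends(2) = 6

5–9–6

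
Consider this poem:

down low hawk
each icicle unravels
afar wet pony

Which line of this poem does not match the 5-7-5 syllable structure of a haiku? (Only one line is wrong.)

Line 1: down (1), low (1), hawk (1) → 3 (expected 5)
Line 2: each (1), icicle (3), unravels (3) → 7 ✓
Line 3: afar (2), wet (1), pony (2) → 5 ✓

Line 1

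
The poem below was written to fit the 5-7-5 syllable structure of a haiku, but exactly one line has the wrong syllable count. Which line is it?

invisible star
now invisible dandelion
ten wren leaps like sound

Line 1: invisible (4), star (1) → 5 ✓
Line 2: now (1), invisible (4), dandelion (4) → 9 (expected 7)
Line 3: ten (1), wren (1), leaps (1), like (1), sound (1) → 5 ✓

The second line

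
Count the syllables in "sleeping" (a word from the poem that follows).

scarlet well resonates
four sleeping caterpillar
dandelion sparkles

2

"sleeping" has 2 syllables.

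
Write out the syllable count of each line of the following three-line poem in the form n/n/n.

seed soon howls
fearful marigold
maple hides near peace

3/5/5

Line 1: seed(1) + soon(1) + howls(1) = 3
Line 2: fearful(2) + marigold(3) = 5
Line 3: maple(2) + hides(1) + near(1) + peace(1) = 5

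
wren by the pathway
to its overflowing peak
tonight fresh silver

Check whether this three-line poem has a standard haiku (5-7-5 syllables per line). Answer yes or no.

Yes

Line 1: wren (1), by (1), the (1), pathway (2) → 5 ✓
Line 2: to (1), its (1), overflowing (4), peak (1) → 7 ✓
Line 3: tonight (2), fresh (1), silver (2) → 5 ✓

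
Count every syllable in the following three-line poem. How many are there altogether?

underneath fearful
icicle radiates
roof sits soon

14

Line 1: underneath (3), fearful (2) → 5
Line 2: icicle (3), radiates (3) → 6
Line 3: roof (1), sits (1), soon (1) → 3
Total: 5 + 6 + 3 = 14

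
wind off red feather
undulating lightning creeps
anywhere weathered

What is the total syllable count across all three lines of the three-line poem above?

17

Line 1: wind (1), off (1), red (1), feather (2) → 5
Line 2: undulating (4), lightning (2), creeps (1) → 7
Line 3: anywhere (3), weathered (2) → 5
Total: 5 + 7 + 5 = 17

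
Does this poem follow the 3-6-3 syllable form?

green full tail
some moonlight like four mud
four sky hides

Line 1: "green full tail": 1+1+1 = 3 ✓
Line 2: "some moonlight like four mud": 1+2+1+1+1 = 6 ✓
Line 3: "four sky hides": 1+1+1 = 3 ✓

Yes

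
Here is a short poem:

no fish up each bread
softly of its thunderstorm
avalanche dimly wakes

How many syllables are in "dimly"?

"dimly" has 2 syllables.

2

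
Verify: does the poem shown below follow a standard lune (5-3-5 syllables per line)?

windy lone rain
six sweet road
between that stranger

No

Line 1: windy(2) + lone(1) + rain(1) = 4 (expected 5)
Line 2: six(1) + sweet(1) + road(1) = 3 ✓
Line 3: between(2) + that(1) + stranger(2) = 5 ✓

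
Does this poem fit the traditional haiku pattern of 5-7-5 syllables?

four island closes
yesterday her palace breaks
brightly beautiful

Yes

Line 1: four(1) + island(2) + closes(2) = 5 ✓
Line 2: yesterday(3) + her(1) + palace(2) + breaks(1) = 7 ✓
Line 3: brightly(2) + beautiful(3) = 5 ✓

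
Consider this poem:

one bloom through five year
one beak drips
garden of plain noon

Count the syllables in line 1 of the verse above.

5

Line 1: "one bloom through five year": 1+1+1+1+1 = 5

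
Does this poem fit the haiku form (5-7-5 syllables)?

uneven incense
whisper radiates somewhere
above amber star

Line 1: uneven(3) + incense(2) = 5 ✓
Line 2: whisper(2) + radiates(3) + somewhere(2) = 7 ✓
Line 3: above(2) + amber(2) + star(1) = 5 ✓

Yes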